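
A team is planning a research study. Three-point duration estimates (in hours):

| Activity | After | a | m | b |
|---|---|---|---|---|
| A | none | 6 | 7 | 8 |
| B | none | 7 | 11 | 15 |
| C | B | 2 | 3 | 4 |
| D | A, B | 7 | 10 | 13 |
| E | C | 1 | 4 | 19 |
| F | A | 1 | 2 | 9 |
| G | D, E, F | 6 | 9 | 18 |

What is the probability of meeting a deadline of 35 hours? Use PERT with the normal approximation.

te_A = (6 + 4·7 + 8)/6 = 42/6 = 7; σ²_A = ((8−6)/6)² = 0.111
te_B = (7 + 4·11 + 15)/6 = 66/6 = 11; σ²_B = ((15−7)/6)² = 1.778
te_C = (2 + 4·3 + 4)/6 = 18/6 = 3; σ²_C = ((4−2)/6)² = 0.111
te_D = (7 + 4·10 + 13)/6 = 60/6 = 10; σ²_D = ((13−7)/6)² = 1.000
te_E = (1 + 4·4 + 19)/6 = 36/6 = 6; σ²_E = ((19−1)/6)² = 9.000
te_F = (1 + 4·2 + 9)/6 = 18/6 = 3; σ²_F = ((9−1)/6)² = 1.778
te_G = (6 + 4·9 + 18)/6 = 60/6 = 10; σ²_G = ((18−6)/6)² = 4.000

Forward pass:
ES_A = 0; EF_A = 7
ES_B = 0; EF_B = 11
ES_C = 11; EF_C = 11+3 = 14
ES_D = max(EF_A=7, EF_B=11) = 11; EF_D = 11+10 = 21
ES_E = 14; EF_E = 14+6 = 20
ES_F = 7; EF_F = 7+3 = 10
ES_G = max(EF_D=21, EF_E=20, EF_F=10) = 21; EF_G = 21+10 = 31
Expected project duration μ = 31 hours. Critical path: B → D → G.

Variance along critical path = 1.778 + 1.000 + 4.000 = 6.778; σ = √6.778 = 2.603 hours.
Z = (35 − 31) / 2.603 = 1.536
P(T ≤ 35) = Φ(1.536) ≈ 0.938

0.938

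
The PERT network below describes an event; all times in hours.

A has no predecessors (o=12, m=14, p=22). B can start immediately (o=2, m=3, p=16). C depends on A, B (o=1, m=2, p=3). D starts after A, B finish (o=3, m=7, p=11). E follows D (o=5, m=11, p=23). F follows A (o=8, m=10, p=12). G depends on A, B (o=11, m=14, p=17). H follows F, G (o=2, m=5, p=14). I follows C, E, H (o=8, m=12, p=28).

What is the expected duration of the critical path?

te_A = (12 + 4·14 + 22)/6 = 90/6 = 15
te_B = (2 + 4·3 + 16)/6 = 30/6 = 5
te_C = (1 + 4·2 + 3)/6 = 12/6 = 2
te_D = (3 + 4·7 + 11)/6 = 42/6 = 7
te_E = (5 + 4·11 + 23)/6 = 72/6 = 12
te_F = (8 + 4·10 + 12)/6 = 60/6 = 10
te_G = (11 + 4·14 + 17)/6 = 84/6 = 14
te_H = (2 + 4·5 + 14)/6 = 36/6 = 6
te_I = (8 + 4·12 + 28)/6 = 84/6 = 14

Forward pass:
ES_A = 0; EF_A = 15
ES_B = 0; EF_B = 5
ES_C = max(EF_A=15, EF_B=5) = 15; EF_C = 15+2 = 17
ES_D = max(EF_A=15, EF_B=5) = 15; EF_D = 15+7 = 22
ES_E = 22; EF_E = 22+12 = 34
ES_F = 15; EF_F = 15+10 = 25
ES_G = max(EF_A=15, EF_B=5) = 15; EF_G = 15+14 = 29
ES_H = max(EF_F=25, EF_G=29) = 29; EF_H = 29+6 = 35
ES_I = max(EF_C=17, EF_E=34, EF_H=35) = 35; EF_I = 35+14 = 49
Expected project duration μ = 49 hours. Critical path: A → G → H → I.

49 hours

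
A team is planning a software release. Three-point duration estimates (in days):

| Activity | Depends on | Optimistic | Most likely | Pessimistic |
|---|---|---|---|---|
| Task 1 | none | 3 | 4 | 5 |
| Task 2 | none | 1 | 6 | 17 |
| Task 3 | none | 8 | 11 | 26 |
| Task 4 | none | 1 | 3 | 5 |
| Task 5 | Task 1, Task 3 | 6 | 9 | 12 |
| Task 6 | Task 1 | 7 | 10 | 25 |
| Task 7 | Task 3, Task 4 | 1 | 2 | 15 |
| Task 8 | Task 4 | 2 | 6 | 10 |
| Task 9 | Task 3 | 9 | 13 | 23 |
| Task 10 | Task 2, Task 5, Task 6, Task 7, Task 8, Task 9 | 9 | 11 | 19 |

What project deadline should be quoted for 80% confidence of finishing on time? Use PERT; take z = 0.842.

42.5 days

te_Task 1 = (3 + 4·4 + 5)/6 = 24/6 = 4; σ²_Task 1 = ((5−3)/6)² = 0.111
te_Task 2 = (1 + 4·6 + 17)/6 = 42/6 = 7; σ²_Task 2 = ((17−1)/6)² = 7.111
te_Task 3 = (8 + 4·11 + 26)/6 = 78/6 = 13; σ²_Task 3 = ((26−8)/6)² = 9.000
te_Task 4 = (1 + 4·3 + 5)/6 = 18/6 = 3; σ²_Task 4 = ((5−1)/6)² = 0.444
te_Task 5 = (6 + 4·9 + 12)/6 = 54/6 = 9; σ²_Task 5 = ((12−6)/6)² = 1.000
te_Task 6 = (7 + 4·10 + 25)/6 = 72/6 = 12; σ²_Task 6 = ((25−7)/6)² = 9.000
te_Task 7 = (1 + 4·2 + 15)/6 = 24/6 = 4; σ²_Task 7 = ((15−1)/6)² = 5.444
te_Task 8 = (2 + 4·6 + 10)/6 = 36/6 = 6; σ²_Task 8 = ((10−2)/6)² = 1.778
te_Task 9 = (9 + 4·13 + 23)/6 = 84/6 = 14; σ²_Task 9 = ((23−9)/6)² = 5.444
te_Task 10 = (9 + 4·11 + 19)/6 = 72/6 = 12; σ²_Task 10 = ((19−9)/6)² = 2.778

Forward pass:
ES_Task 1 = 0; EF_Task 1 = 4
ES_Task 2 = 0; EF_Task 2 = 7
ES_Task 3 = 0; EF_Task 3 = 13
ES_Task 4 = 0; EF_Task 4 = 3
ES_Task 5 = max(EF_Task 1=4, EF_Task 3=13) = 13; EF_Task 5 = 13+9 = 22
ES_Task 6 = 4; EF_Task 6 = 4+12 = 16
ES_Task 7 = max(EF_Task 3=13, EF_Task 4=3) = 13; EF_Task 7 = 13+4 = 17
ES_Task 8 = 3; EF_Task 8 = 3+6 = 9
ES_Task 9 = 13; EF_Task 9 = 13+14 = 27
ES_Task 10 = max(EF_Task 2=7, EF_Task 5=22, EF_Task 6=16, EF_Task 7=17, EF_Task 8=9, EF_Task 9=27) = 27; EF_Task 10 = 27+12 = 39
Expected project duration μ = 39 days. Critical path: Task 3 → Task 9 → Task 10.

Variance along critical path = 9.000 + 5.444 + 2.778 = 17.222; σ = 4.150 days.
D = μ + z·σ = 39 + 0.842·4.150 = 42.5 days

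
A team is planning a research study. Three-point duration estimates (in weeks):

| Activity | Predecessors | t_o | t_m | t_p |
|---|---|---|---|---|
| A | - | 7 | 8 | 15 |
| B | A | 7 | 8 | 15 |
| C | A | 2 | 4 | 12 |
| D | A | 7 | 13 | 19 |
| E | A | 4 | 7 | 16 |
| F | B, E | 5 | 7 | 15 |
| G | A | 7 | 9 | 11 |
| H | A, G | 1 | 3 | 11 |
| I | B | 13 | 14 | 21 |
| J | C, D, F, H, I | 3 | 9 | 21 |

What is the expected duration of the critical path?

te_A = (7 + 4·8 + 15)/6 = 54/6 = 9
te_B = (7 + 4·8 + 15)/6 = 54/6 = 9
te_C = (2 + 4·4 + 12)/6 = 30/6 = 5
te_D = (7 + 4·13 + 19)/6 = 78/6 = 13
te_E = (4 + 4·7 + 16)/6 = 48/6 = 8
te_F = (5 + 4·7 + 15)/6 = 48/6 = 8
te_G = (7 + 4·9 + 11)/6 = 54/6 = 9
te_H = (1 + 4·3 + 11)/6 = 24/6 = 4
te_I = (13 + 4·14 + 21)/6 = 90/6 = 15
te_J = (3 + 4·9 + 21)/6 = 60/6 = 10

Forward pass:
ES_A = 0; EF_A = 9
ES_B = 9; EF_B = 9+9 = 18
ES_C = 9; EF_C = 9+5 = 14
ES_D = 9; EF_D = 9+13 = 22
ES_E = 9; EF_E = 9+8 = 17
ES_F = max(EF_B=18, EF_E=17) = 18; EF_F = 18+8 = 26
ES_G = 9; EF_G = 9+9 = 18
ES_H = max(EF_A=9, EF_G=18) = 18; EF_H = 18+4 = 22
ES_I = 18; EF_I = 18+15 = 33
ES_J = max(EF_C=14, EF_D=22, EF_F=26, EF_H=22, EF_I=33) = 33; EF_J = 33+10 = 43
Expected project duration μ = 43 weeks. Critical path: A → B → I → J.

43 weeks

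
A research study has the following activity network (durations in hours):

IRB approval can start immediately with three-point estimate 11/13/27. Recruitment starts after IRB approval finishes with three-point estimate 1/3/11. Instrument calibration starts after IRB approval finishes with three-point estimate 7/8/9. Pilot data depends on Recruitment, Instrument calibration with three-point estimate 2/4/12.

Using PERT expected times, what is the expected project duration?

28 hours

te_IRB approval = (11 + 4·13 + 27)/6 = 90/6 = 15
te_Recruitment = (1 + 4·3 + 11)/6 = 24/6 = 4
te_Instrument calibration = (7 + 4·8 + 9)/6 = 48/6 = 8
te_Pilot data = (2 + 4·4 + 12)/6 = 30/6 = 5

Forward pass:
ES_IRB approval = 0; EF_IRB approval = 15
ES_Recruitment = 15; EF_Recruitment = 15+4 = 19
ES_Instrument calibration = 15; EF_Instrument calibration = 15+8 = 23
ES_Pilot data = max(EF_Recruitment=19, EF_Instrument calibration=23) = 23; EF_Pilot data = 23+5 = 28
Expected project duration μ = 28 hours. Critical path: IRB approval → Instrument calibration → Pilot data.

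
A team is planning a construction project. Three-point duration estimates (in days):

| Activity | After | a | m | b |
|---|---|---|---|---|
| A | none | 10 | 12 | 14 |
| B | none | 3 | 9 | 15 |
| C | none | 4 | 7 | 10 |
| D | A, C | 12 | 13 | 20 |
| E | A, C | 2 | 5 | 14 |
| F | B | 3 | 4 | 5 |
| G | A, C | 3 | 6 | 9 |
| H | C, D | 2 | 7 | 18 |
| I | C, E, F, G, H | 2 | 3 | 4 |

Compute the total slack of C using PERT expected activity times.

te_A = (10 + 4·12 + 14)/6 = 72/6 = 12
te_B = (3 + 4·9 + 15)/6 = 54/6 = 9
te_C = (4 + 4·7 + 10)/6 = 42/6 = 7
te_D = (12 + 4·13 + 20)/6 = 84/6 = 14
te_E = (2 + 4·5 + 14)/6 = 36/6 = 6
te_F = (3 + 4·4 + 5)/6 = 24/6 = 4
te_G = (3 + 4·6 + 9)/6 = 36/6 = 6
te_H = (2 + 4·7 + 18)/6 = 48/6 = 8
te_I = (2 + 4·3 + 4)/6 = 18/6 = 3

Forward pass:
ES_A = 0; EF_A = 12
ES_B = 0; EF_B = 9
ES_C = 0; EF_C = 7
ES_D = max(EF_A=12, EF_C=7) = 12; EF_D = 12+14 = 26
ES_E = max(EF_A=12, EF_C=7) = 12; EF_E = 12+6 = 18
ES_F = 9; EF_F = 9+4 = 13
ES_G = max(EF_A=12, EF_C=7) = 12; EF_G = 12+6 = 18
ES_H = max(EF_C=7, EF_D=26) = 26; EF_H = 26+8 = 34
ES_I = max(EF_C=7, EF_E=18, EF_F=13, EF_G=18, EF_H=34) = 34; EF_I = 34+3 = 37
Expected project duration μ = 37 days. Critical path: A → D → H → I.

Backward pass:
LF_I = 37; LS_I = 37−3 = 34
LF_H = LS_I = 34; LS_H = 34−8 = 26
LF_G = LS_I = 34; LS_G = 34−6 = 28
LF_F = LS_I = 34; LS_F = 34−4 = 30
LF_E = LS_I = 34; LS_E = 34−6 = 28
LF_D = LS_H = 26; LS_D = 26−14 = 12
LF_C = min(LS_D=12, LS_E=28, LS_G=28, LS_H=26, LS_I=34) = 12; LS_C = 12−7 = 5
LF_B = LS_F = 30; LS_B = 30−9 = 21
LF_A = min(LS_D=12, LS_E=28, LS_G=28) = 12; LS_A = 12−12 = 0
Slack_C = LS_C − ES_C = 5 − 0 = 5

5 days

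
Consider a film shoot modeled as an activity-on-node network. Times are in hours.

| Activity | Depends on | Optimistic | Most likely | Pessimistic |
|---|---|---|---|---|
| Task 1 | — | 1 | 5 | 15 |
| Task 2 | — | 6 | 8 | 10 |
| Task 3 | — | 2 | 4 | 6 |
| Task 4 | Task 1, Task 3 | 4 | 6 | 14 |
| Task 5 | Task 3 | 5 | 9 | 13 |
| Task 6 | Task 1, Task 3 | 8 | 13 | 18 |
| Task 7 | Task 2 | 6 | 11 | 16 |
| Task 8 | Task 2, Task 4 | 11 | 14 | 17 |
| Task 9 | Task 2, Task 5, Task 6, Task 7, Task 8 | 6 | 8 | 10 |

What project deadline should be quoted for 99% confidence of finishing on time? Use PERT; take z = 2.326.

42.2 hours

te_Task 1 = (1 + 4·5 + 15)/6 = 36/6 = 6; σ²_Task 1 = ((15−1)/6)² = 5.444
te_Task 2 = (6 + 4·8 + 10)/6 = 48/6 = 8; σ²_Task 2 = ((10−6)/6)² = 0.444
te_Task 3 = (2 + 4·4 + 6)/6 = 24/6 = 4; σ²_Task 3 = ((6−2)/6)² = 0.444
te_Task 4 = (4 + 4·6 + 14)/6 = 42/6 = 7; σ²_Task 4 = ((14−4)/6)² = 2.778
te_Task 5 = (5 + 4·9 + 13)/6 = 54/6 = 9; σ²_Task 5 = ((13−5)/6)² = 1.778
te_Task 6 = (8 + 4·13 + 18)/6 = 78/6 = 13; σ²_Task 6 = ((18−8)/6)² = 2.778
te_Task 7 = (6 + 4·11 + 16)/6 = 66/6 = 11; σ²_Task 7 = ((16−6)/6)² = 2.778
te_Task 8 = (11 + 4·14 + 17)/6 = 84/6 = 14; σ²_Task 8 = ((17−11)/6)² = 1.000
te_Task 9 = (6 + 4·8 + 10)/6 = 48/6 = 8; σ²_Task 9 = ((10−6)/6)² = 0.444

Forward pass:
ES_Task 1 = 0; EF_Task 1 = 6
ES_Task 2 = 0; EF_Task 2 = 8
ES_Task 3 = 0; EF_Task 3 = 4
ES_Task 4 = max(EF_Task 1=6, EF_Task 3=4) = 6; EF_Task 4 = 6+7 = 13
ES_Task 5 = 4; EF_Task 5 = 4+9 = 13
ES_Task 6 = max(EF_Task 1=6, EF_Task 3=4) = 6; EF_Task 6 = 6+13 = 19
ES_Task 7 = 8; EF_Task 7 = 8+11 = 19
ES_Task 8 = max(EF_Task 2=8, EF_Task 4=13) = 13; EF_Task 8 = 13+14 = 27
ES_Task 9 = max(EF_Task 2=8, EF_Task 5=13, EF_Task 6=19, EF_Task 7=19, EF_Task 8=27) = 27; EF_Task 9 = 27+8 = 35
Expected project duration μ = 35 hours. Critical path: Task 1 → Task 4 → Task 8 → Task 9.

Variance along critical path = 5.444 + 2.778 + 1.000 + 0.444 = 9.667; σ = 3.109 hours.
D = μ + z·σ = 35 + 2.326·3.109 = 42.2 hours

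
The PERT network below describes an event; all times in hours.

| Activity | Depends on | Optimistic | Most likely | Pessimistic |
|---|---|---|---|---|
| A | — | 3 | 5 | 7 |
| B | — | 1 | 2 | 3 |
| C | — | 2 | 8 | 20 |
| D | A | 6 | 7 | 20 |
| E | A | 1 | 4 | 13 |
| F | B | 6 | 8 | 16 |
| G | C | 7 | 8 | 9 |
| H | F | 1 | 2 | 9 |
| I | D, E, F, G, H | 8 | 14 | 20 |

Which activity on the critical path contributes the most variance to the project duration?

C

te_A = (3 + 4·5 + 7)/6 = 30/6 = 5; σ²_A = ((7−3)/6)² = 0.444
te_B = (1 + 4·2 + 3)/6 = 12/6 = 2; σ²_B = ((3−1)/6)² = 0.111
te_C = (2 + 4·8 + 20)/6 = 54/6 = 9; σ²_C = ((20−2)/6)² = 9.000
te_D = (6 + 4·7 + 20)/6 = 54/6 = 9; σ²_D = ((20−6)/6)² = 5.444
te_E = (1 + 4·4 + 13)/6 = 30/6 = 5; σ²_E = ((13−1)/6)² = 4.000
te_F = (6 + 4·8 + 16)/6 = 54/6 = 9; σ²_F = ((16−6)/6)² = 2.778
te_G = (7 + 4·8 + 9)/6 = 48/6 = 8; σ²_G = ((9−7)/6)² = 0.111
te_H = (1 + 4·2 + 9)/6 = 18/6 = 3; σ²_H = ((9−1)/6)² = 1.778
te_I = (8 + 4·14 + 20)/6 = 84/6 = 14; σ²_I = ((20−8)/6)² = 4.000

Forward pass:
ES_A = 0; EF_A = 5
ES_B = 0; EF_B = 2
ES_C = 0; EF_C = 9
ES_D = 5; EF_D = 5+9 = 14
ES_E = 5; EF_E = 5+5 = 10
ES_F = 2; EF_F = 2+9 = 11
ES_G = 9; EF_G = 9+8 = 17
ES_H = 11; EF_H = 11+3 = 14
ES_I = max(EF_D=14, EF_E=10, EF_F=11, EF_G=17, EF_H=14) = 17; EF_I = 17+14 = 31
Expected project duration μ = 31 hours. Critical path: C → G → I.

Variances on critical path: σ²_C=9.000, σ²_G=0.111, σ²_I=4.000.
Largest is σ²_C = 9.000.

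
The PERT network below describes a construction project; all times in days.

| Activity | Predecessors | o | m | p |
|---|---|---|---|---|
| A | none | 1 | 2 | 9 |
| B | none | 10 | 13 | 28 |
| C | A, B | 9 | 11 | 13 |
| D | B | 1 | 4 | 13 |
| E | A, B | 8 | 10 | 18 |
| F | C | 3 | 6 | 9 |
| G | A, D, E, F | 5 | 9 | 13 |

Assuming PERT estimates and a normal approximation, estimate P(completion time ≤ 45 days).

te_A = (1 + 4·2 + 9)/6 = 18/6 = 3; σ²_A = ((9−1)/6)² = 1.778
te_B = (10 + 4·13 + 28)/6 = 90/6 = 15; σ²_B = ((28−10)/6)² = 9.000
te_C = (9 + 4·11 + 13)/6 = 66/6 = 11; σ²_C = ((13−9)/6)² = 0.444
te_D = (1 + 4·4 + 13)/6 = 30/6 = 5; σ²_D = ((13−1)/6)² = 4.000
te_E = (8 + 4·10 + 18)/6 = 66/6 = 11; σ²_E = ((18−8)/6)² = 2.778
te_F = (3 + 4·6 + 9)/6 = 36/6 = 6; σ²_F = ((9−3)/6)² = 1.000
te_G = (5 + 4·9 + 13)/6 = 54/6 = 9; σ²_G = ((13−5)/6)² = 1.778

Forward pass:
ES_A = 0; EF_A = 3
ES_B = 0; EF_B = 15
ES_C = max(EF_A=3, EF_B=15) = 15; EF_C = 15+11 = 26
ES_D = 15; EF_D = 15+5 = 20
ES_E = max(EF_A=3, EF_B=15) = 15; EF_E = 15+11 = 26
ES_F = 26; EF_F = 26+6 = 32
ES_G = max(EF_A=3, EF_D=20, EF_E=26, EF_F=32) = 32; EF_G = 32+9 = 41
Expected project duration μ = 41 days. Critical path: B → C → F → G.

Variance along critical path = 9.000 + 0.444 + 1.000 + 1.778 = 12.222; σ = √12.222 = 3.496 days.
Z = (45 − 41) / 3.496 = 1.144
P(T ≤ 45) = Φ(1.144) ≈ 0.874

0.874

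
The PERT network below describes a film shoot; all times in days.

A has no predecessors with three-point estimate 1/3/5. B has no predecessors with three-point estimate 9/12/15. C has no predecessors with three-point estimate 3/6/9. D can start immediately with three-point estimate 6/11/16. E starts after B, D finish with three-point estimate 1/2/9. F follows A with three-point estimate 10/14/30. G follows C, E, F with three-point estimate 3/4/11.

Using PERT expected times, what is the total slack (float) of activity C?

13 days

te_A = (1 + 4·3 + 5)/6 = 18/6 = 3
te_B = (9 + 4·12 + 15)/6 = 72/6 = 12
te_C = (3 + 4·6 + 9)/6 = 36/6 = 6
te_D = (6 + 4·11 + 16)/6 = 66/6 = 11
te_E = (1 + 4·2 + 9)/6 = 18/6 = 3
te_F = (10 + 4·14 + 30)/6 = 96/6 = 16
te_G = (3 + 4·4 + 11)/6 = 30/6 = 5

Forward pass:
ES_A = 0; EF_A = 3
ES_B = 0; EF_B = 12
ES_C = 0; EF_C = 6
ES_D = 0; EF_D = 11
ES_E = max(EF_B=12, EF_D=11) = 12; EF_E = 12+3 = 15
ES_F = 3; EF_F = 3+16 = 19
ES_G = max(EF_C=6, EF_E=15, EF_F=19) = 19; EF_G = 19+5 = 24
Expected project duration μ = 24 days. Critical path: A → F → G.

Backward pass:
LF_G = 24; LS_G = 24−5 = 19
LF_F = LS_G = 19; LS_F = 19−16 = 3
LF_E = LS_G = 19; LS_E = 19−3 = 16
LF_D = LS_E = 16; LS_D = 16−11 = 5
LF_C = LS_G = 19; LS_C = 19−6 = 13
LF_B = LS_E = 16; LS_B = 16−12 = 4
LF_A = LS_F = 3; LS_A = 3−3 = 0
Slack_C = LS_C − ES_C = 13 − 0 = 13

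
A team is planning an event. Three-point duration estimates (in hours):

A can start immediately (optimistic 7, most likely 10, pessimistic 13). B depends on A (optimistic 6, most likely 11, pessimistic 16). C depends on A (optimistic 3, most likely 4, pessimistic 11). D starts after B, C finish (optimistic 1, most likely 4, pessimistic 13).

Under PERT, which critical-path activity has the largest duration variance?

D

te_A = (7 + 4·10 + 13)/6 = 60/6 = 10; σ²_A = ((13−7)/6)² = 1.000
te_B = (6 + 4·11 + 16)/6 = 66/6 = 11; σ²_B = ((16−6)/6)² = 2.778
te_C = (3 + 4·4 + 11)/6 = 30/6 = 5; σ²_C = ((11−3)/6)² = 1.778
te_D = (1 + 4·4 + 13)/6 = 30/6 = 5; σ²_D = ((13−1)/6)² = 4.000

Forward pass:
ES_A = 0; EF_A = 10
ES_B = 10; EF_B = 10+11 = 21
ES_C = 10; EF_C = 10+5 = 15
ES_D = max(EF_B=21, EF_C=15) = 21; EF_D = 21+5 = 26
Expected project duration μ = 26 hours. Critical path: A → B → D.

Variances on critical path: σ²_A=1.000, σ²_B=2.778, σ²_D=4.000.
Largest is σ²_D = 4.000.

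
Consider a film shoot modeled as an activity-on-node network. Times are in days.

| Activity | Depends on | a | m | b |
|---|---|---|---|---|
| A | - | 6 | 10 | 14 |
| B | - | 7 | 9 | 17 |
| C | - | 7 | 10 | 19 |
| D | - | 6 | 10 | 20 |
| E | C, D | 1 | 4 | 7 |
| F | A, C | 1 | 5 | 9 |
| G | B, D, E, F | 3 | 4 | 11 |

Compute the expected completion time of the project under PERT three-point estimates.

te_A = (6 + 4·10 + 14)/6 = 60/6 = 10
te_B = (7 + 4·9 + 17)/6 = 60/6 = 10
te_C = (7 + 4·10 + 19)/6 = 66/6 = 11
te_D = (6 + 4·10 + 20)/6 = 66/6 = 11
te_E = (1 + 4·4 + 7)/6 = 24/6 = 4
te_F = (1 + 4·5 + 9)/6 = 30/6 = 5
te_G = (3 + 4·4 + 11)/6 = 30/6 = 5

Forward pass:
ES_A = 0; EF_A = 10
ES_B = 0; EF_B = 10
ES_C = 0; EF_C = 11
ES_D = 0; EF_D = 11
ES_E = max(EF_C=11, EF_D=11) = 11; EF_E = 11+4 = 15
ES_F = max(EF_A=10, EF_C=11) = 11; EF_F = 11+5 = 16
ES_G = max(EF_B=10, EF_D=11, EF_E=15, EF_F=16) = 16; EF_G = 16+5 = 21
Expected project duration μ = 21 days. Critical path: C → F → G.

21 days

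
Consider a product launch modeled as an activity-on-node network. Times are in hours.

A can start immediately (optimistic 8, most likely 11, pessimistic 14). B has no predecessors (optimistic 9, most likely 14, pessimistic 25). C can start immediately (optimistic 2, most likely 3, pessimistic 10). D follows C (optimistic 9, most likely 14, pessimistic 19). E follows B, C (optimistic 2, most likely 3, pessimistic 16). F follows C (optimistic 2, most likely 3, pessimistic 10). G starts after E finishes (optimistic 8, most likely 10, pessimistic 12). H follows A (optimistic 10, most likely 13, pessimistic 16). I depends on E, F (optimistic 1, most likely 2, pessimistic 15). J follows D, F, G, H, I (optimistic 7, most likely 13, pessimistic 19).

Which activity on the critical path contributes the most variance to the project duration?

B

te_A = (8 + 4·11 + 14)/6 = 66/6 = 11; σ²_A = ((14−8)/6)² = 1.000
te_B = (9 + 4·14 + 25)/6 = 90/6 = 15; σ²_B = ((25−9)/6)² = 7.111
te_C = (2 + 4·3 + 10)/6 = 24/6 = 4; σ²_C = ((10−2)/6)² = 1.778
te_D = (9 + 4·14 + 19)/6 = 84/6 = 14; σ²_D = ((19−9)/6)² = 2.778
te_E = (2 + 4·3 + 16)/6 = 30/6 = 5; σ²_E = ((16−2)/6)² = 5.444
te_F = (2 + 4·3 + 10)/6 = 24/6 = 4; σ²_F = ((10−2)/6)² = 1.778
te_G = (8 + 4·10 + 12)/6 = 60/6 = 10; σ²_G = ((12−8)/6)² = 0.444
te_H = (10 + 4·13 + 16)/6 = 78/6 = 13; σ²_H = ((16−10)/6)² = 1.000
te_I = (1 + 4·2 + 15)/6 = 24/6 = 4; σ²_I = ((15−1)/6)² = 5.444
te_J = (7 + 4·13 + 19)/6 = 78/6 = 13; σ²_J = ((19−7)/6)² = 4.000

Forward pass:
ES_A = 0; EF_A = 11
ES_B = 0; EF_B = 15
ES_C = 0; EF_C = 4
ES_D = 4; EF_D = 4+14 = 18
ES_E = max(EF_B=15, EF_C=4) = 15; EF_E = 15+5 = 20
ES_F = 4; EF_F = 4+4 = 8
ES_G = 20; EF_G = 20+10 = 30
ES_H = 11; EF_H = 11+13 = 24
ES_I = max(EF_E=20, EF_F=8) = 20; EF_I = 20+4 = 24
ES_J = max(EF_D=18, EF_F=8, EF_G=30, EF_H=24, EF_I=24) = 30; EF_J = 30+13 = 43
Expected project duration μ = 43 hours. Critical path: B → E → G → J.

Variances on critical path: σ²_B=7.111, σ²_E=5.444, σ²_G=0.444, σ²_J=4.000.
Largest is σ²_B = 7.111.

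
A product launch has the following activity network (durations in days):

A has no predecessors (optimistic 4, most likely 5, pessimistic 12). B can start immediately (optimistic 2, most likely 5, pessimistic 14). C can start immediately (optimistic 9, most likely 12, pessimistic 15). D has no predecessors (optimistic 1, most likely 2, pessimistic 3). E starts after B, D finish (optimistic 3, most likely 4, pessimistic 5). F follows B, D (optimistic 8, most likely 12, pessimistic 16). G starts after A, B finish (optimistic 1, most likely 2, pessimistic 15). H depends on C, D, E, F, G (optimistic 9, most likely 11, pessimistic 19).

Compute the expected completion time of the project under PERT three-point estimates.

te_A = (4 + 4·5 + 12)/6 = 36/6 = 6
te_B = (2 + 4·5 + 14)/6 = 36/6 = 6
te_C = (9 + 4·12 + 15)/6 = 72/6 = 12
te_D = (1 + 4·2 + 3)/6 = 12/6 = 2
te_E = (3 + 4·4 + 5)/6 = 24/6 = 4
te_F = (8 + 4·12 + 16)/6 = 72/6 = 12
te_G = (1 + 4·2 + 15)/6 = 24/6 = 4
te_H = (9 + 4·11 + 19)/6 = 72/6 = 12

Forward pass:
ES_A = 0; EF_A = 6
ES_B = 0; EF_B = 6
ES_C = 0; EF_C = 12
ES_D = 0; EF_D = 2
ES_E = max(EF_B=6, EF_D=2) = 6; EF_E = 6+4 = 10
ES_F = max(EF_B=6, EF_D=2) = 6; EF_F = 6+12 = 18
ES_G = max(EF_A=6, EF_B=6) = 6; EF_G = 6+4 = 10
ES_H = max(EF_C=12, EF_D=2, EF_E=10, EF_F=18, EF_G=10) = 18; EF_H = 18+12 = 30
Expected project duration μ = 30 days. Critical path: B → F → H.

30 days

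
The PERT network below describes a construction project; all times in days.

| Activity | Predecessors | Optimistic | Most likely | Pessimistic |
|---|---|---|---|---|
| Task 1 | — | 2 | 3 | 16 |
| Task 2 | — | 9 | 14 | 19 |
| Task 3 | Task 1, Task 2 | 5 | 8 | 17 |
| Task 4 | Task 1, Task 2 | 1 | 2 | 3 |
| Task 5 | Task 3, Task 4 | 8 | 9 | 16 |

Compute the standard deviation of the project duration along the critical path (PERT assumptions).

te_Task 1 = (2 + 4·3 + 16)/6 = 30/6 = 5; σ²_Task 1 = ((16−2)/6)² = 5.444
te_Task 2 = (9 + 4·14 + 19)/6 = 84/6 = 14; σ²_Task 2 = ((19−9)/6)² = 2.778
te_Task 3 = (5 + 4·8 + 17)/6 = 54/6 = 9; σ²_Task 3 = ((17−5)/6)² = 4.000
te_Task 4 = (1 + 4·2 + 3)/6 = 12/6 = 2; σ²_Task 4 = ((3−1)/6)² = 0.111
te_Task 5 = (8 + 4·9 + 16)/6 = 60/6 = 10; σ²_Task 5 = ((16−8)/6)² = 1.778

Forward pass:
ES_Task 1 = 0; EF_Task 1 = 5
ES_Task 2 = 0; EF_Task 2 = 14
ES_Task 3 = max(EF_Task 1=5, EF_Task 2=14) = 14; EF_Task 3 = 14+9 = 23
ES_Task 4 = max(EF_Task 1=5, EF_Task 2=14) = 14; EF_Task 4 = 14+2 = 16
ES_Task 5 = max(EF_Task 3=23, EF_Task 4=16) = 23; EF_Task 5 = 23+10 = 33
Expected project duration μ = 33 days. Critical path: Task 2 → Task 3 → Task 5.

Variance along critical path = 2.778 + 4.000 + 1.778 = 8.556
σ = √8.556 = 2.925 days

2.92 days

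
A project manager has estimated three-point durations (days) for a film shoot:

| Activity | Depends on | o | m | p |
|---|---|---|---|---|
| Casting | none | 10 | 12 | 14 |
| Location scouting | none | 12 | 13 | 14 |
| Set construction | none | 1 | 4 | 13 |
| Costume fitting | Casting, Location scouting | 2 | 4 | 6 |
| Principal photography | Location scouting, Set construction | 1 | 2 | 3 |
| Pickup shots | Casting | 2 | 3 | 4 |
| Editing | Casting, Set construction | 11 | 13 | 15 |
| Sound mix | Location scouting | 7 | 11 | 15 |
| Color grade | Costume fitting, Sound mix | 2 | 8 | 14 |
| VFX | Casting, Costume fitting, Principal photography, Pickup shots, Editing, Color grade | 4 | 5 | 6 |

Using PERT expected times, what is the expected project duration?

37 days

te_Casting = (10 + 4·12 + 14)/6 = 72/6 = 12
te_Location scouting = (12 + 4·13 + 14)/6 = 78/6 = 13
te_Set construction = (1 + 4·4 + 13)/6 = 30/6 = 5
te_Costume fitting = (2 + 4·4 + 6)/6 = 24/6 = 4
te_Principal photography = (1 + 4·2 + 3)/6 = 12/6 = 2
te_Pickup shots = (2 + 4·3 + 4)/6 = 18/6 = 3
te_Editing = (11 + 4·13 + 15)/6 = 78/6 = 13
te_Sound mix = (7 + 4·11 + 15)/6 = 66/6 = 11
te_Color grade = (2 + 4·8 + 14)/6 = 48/6 = 8
te_VFX = (4 + 4·5 + 6)/6 = 30/6 = 5

Forward pass:
ES_Casting = 0; EF_Casting = 12
ES_Location scouting = 0; EF_Location scouting = 13
ES_Set construction = 0; EF_Set construction = 5
ES_Costume fitting = max(EF_Casting=12, EF_Location scouting=13) = 13; EF_Costume fitting = 13+4 = 17
ES_Principal photography = max(EF_Location scouting=13, EF_Set construction=5) = 13; EF_Principal photography = 13+2 = 15
ES_Pickup shots = 12; EF_Pickup shots = 12+3 = 15
ES_Editing = max(EF_Casting=12, EF_Set construction=5) = 12; EF_Editing = 12+13 = 25
ES_Sound mix = 13; EF_Sound mix = 13+11 = 24
ES_Color grade = max(EF_Costume fitting=17, EF_Sound mix=24) = 24; EF_Color grade = 24+8 = 32
ES_VFX = max(EF_Casting=12, EF_Costume fitting=17, EF_Principal photography=15, EF_Pickup shots=15, EF_Editing=25, EF_Color grade=32) = 32; EF_VFX = 32+5 = 37
Expected project duration μ = 37 days. Critical path: Location scouting → Sound mix → Color grade → VFX.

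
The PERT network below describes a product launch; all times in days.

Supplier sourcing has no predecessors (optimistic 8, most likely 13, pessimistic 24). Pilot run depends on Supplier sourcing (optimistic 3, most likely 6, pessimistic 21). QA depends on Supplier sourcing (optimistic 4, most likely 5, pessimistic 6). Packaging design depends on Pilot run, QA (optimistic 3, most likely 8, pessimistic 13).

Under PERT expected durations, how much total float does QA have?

3 days

te_Supplier sourcing = (8 + 4·13 + 24)/6 = 84/6 = 14
te_Pilot run = (3 + 4·6 + 21)/6 = 48/6 = 8
te_QA = (4 + 4·5 + 6)/6 = 30/6 = 5
te_Packaging design = (3 + 4·8 + 13)/6 = 48/6 = 8

Forward pass:
ES_Supplier sourcing = 0; EF_Supplier sourcing = 14
ES_Pilot run = 14; EF_Pilot run = 14+8 = 22
ES_QA = 14; EF_QA = 14+5 = 19
ES_Packaging design = max(EF_Pilot run=22, EF_QA=19) = 22; EF_Packaging design = 22+8 = 30
Expected project duration μ = 30 days. Critical path: Supplier sourcing → Pilot run → Packaging design.

Backward pass:
LF_Packaging design = 30; LS_Packaging design = 30−8 = 22
LF_QA = LS_Packaging design = 22; LS_QA = 22−5 = 17
LF_Pilot run = LS_Packaging design = 22; LS_Pilot run = 22−8 = 14
LF_Supplier sourcing = min(LS_Pilot run=14, LS_QA=17) = 14; LS_Supplier sourcing = 14−14 = 0
Slack_QA = LS_QA − ES_QA = 17 − 14 = 3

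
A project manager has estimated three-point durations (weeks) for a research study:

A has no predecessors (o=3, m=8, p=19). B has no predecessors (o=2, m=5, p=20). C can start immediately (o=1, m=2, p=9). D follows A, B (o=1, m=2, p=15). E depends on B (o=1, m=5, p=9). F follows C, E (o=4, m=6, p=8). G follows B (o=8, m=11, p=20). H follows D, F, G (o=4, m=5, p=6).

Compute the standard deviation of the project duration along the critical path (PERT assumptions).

te_A = (3 + 4·8 + 19)/6 = 54/6 = 9; σ²_A = ((19−3)/6)² = 7.111
te_B = (2 + 4·5 + 20)/6 = 42/6 = 7; σ²_B = ((20−2)/6)² = 9.000
te_C = (1 + 4·2 + 9)/6 = 18/6 = 3; σ²_C = ((9−1)/6)² = 1.778
te_D = (1 + 4·2 + 15)/6 = 24/6 = 4; σ²_D = ((15−1)/6)² = 5.444
te_E = (1 + 4·5 + 9)/6 = 30/6 = 5; σ²_E = ((9−1)/6)² = 1.778
te_F = (4 + 4·6 + 8)/6 = 36/6 = 6; σ²_F = ((8−4)/6)² = 0.444
te_G = (8 + 4·11 + 20)/6 = 72/6 = 12; σ²_G = ((20−8)/6)² = 4.000
te_H = (4 + 4·5 + 6)/6 = 30/6 = 5; σ²_H = ((6−4)/6)² = 0.111

Forward pass:
ES_A = 0; EF_A = 9
ES_B = 0; EF_B = 7
ES_C = 0; EF_C = 3
ES_D = max(EF_A=9, EF_B=7) = 9; EF_D = 9+4 = 13
ES_E = 7; EF_E = 7+5 = 12
ES_F = max(EF_C=3, EF_E=12) = 12; EF_F = 12+6 = 18
ES_G = 7; EF_G = 7+12 = 19
ES_H = max(EF_D=13, EF_F=18, EF_G=19) = 19; EF_H = 19+5 = 24
Expected project duration μ = 24 weeks. Critical path: B → G → H.

Variance along critical path = 9.000 + 4.000 + 0.111 = 13.111
σ = √13.111 = 3.621 weeks

3.62 weeks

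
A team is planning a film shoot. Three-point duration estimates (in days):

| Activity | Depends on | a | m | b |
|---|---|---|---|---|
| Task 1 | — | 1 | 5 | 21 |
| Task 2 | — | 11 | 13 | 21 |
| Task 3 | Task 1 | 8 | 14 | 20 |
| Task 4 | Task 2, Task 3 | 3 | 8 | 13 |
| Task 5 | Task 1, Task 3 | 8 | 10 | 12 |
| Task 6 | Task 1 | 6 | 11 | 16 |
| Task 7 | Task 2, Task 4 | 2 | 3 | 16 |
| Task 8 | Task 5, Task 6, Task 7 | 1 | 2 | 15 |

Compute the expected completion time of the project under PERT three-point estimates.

te_Task 1 = (1 + 4·5 + 21)/6 = 42/6 = 7
te_Task 2 = (11 + 4·13 + 21)/6 = 84/6 = 14
te_Task 3 = (8 + 4·14 + 20)/6 = 84/6 = 14
te_Task 4 = (3 + 4·8 + 13)/6 = 48/6 = 8
te_Task 5 = (8 + 4·10 + 12)/6 = 60/6 = 10
te_Task 6 = (6 + 4·11 + 16)/6 = 66/6 = 11
te_Task 7 = (2 + 4·3 + 16)/6 = 30/6 = 5
te_Task 8 = (1 + 4·2 + 15)/6 = 24/6 = 4

Forward pass:
ES_Task 1 = 0; EF_Task 1 = 7
ES_Task 2 = 0; EF_Task 2 = 14
ES_Task 3 = 7; EF_Task 3 = 7+14 = 21
ES_Task 4 = max(EF_Task 2=14, EF_Task 3=21) = 21; EF_Task 4 = 21+8 = 29
ES_Task 5 = max(EF_Task 1=7, EF_Task 3=21) = 21; EF_Task 5 = 21+10 = 31
ES_Task 6 = 7; EF_Task 6 = 7+11 = 18
ES_Task 7 = max(EF_Task 2=14, EF_Task 4=29) = 29; EF_Task 7 = 29+5 = 34
ES_Task 8 = max(EF_Task 5=31, EF_Task 6=18, EF_Task 7=34) = 34; EF_Task 8 = 34+4 = 38
Expected project duration μ = 38 days. Critical path: Task 1 → Task 3 → Task 4 → Task 7 → Task 8.

38 days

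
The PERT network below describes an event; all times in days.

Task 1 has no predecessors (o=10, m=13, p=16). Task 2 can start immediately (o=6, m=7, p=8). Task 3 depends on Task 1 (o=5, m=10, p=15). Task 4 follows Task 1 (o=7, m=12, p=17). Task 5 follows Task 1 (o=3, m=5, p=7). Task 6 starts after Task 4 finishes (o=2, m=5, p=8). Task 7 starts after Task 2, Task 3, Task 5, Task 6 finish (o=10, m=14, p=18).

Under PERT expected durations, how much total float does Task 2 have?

te_Task 1 = (10 + 4·13 + 16)/6 = 78/6 = 13
te_Task 2 = (6 + 4·7 + 8)/6 = 42/6 = 7
te_Task 3 = (5 + 4·10 + 15)/6 = 60/6 = 10
te_Task 4 = (7 + 4·12 + 17)/6 = 72/6 = 12
te_Task 5 = (3 + 4·5 + 7)/6 = 30/6 = 5
te_Task 6 = (2 + 4·5 + 8)/6 = 30/6 = 5
te_Task 7 = (10 + 4·14 + 18)/6 = 84/6 = 14

Forward pass:
ES_Task 1 = 0; EF_Task 1 = 13
ES_Task 2 = 0; EF_Task 2 = 7
ES_Task 3 = 13; EF_Task 3 = 13+10 = 23
ES_Task 4 = 13; EF_Task 4 = 13+12 = 25
ES_Task 5 = 13; EF_Task 5 = 13+5 = 18
ES_Task 6 = 25; EF_Task 6 = 25+5 = 30
ES_Task 7 = max(EF_Task 2=7, EF_Task 3=23, EF_Task 5=18, EF_Task 6=30) = 30; EF_Task 7 = 30+14 = 44
Expected project duration μ = 44 days. Critical path: Task 1 → Task 4 → Task 6 → Task 7.

Backward pass:
LF_Task 7 = 44; LS_Task 7 = 44−14 = 30
LF_Task 6 = LS_Task 7 = 30; LS_Task 6 = 30−5 = 25
LF_Task 5 = LS_Task 7 = 30; LS_Task 5 = 30−5 = 25
LF_Task 4 = LS_Task 6 = 25; LS_Task 4 = 25−12 = 13
LF_Task 3 = LS_Task 7 = 30; LS_Task 3 = 30−10 = 20
LF_Task 2 = LS_Task 7 = 30; LS_Task 2 = 30−7 = 23
LF_Task 1 = min(LS_Task 3=20, LS_Task 4=13, LS_Task 5=25) = 13; LS_Task 1 = 13−13 = 0
Slack_Task 2 = LS_Task 2 − ES_Task 2 = 23 − 0 = 23

23 days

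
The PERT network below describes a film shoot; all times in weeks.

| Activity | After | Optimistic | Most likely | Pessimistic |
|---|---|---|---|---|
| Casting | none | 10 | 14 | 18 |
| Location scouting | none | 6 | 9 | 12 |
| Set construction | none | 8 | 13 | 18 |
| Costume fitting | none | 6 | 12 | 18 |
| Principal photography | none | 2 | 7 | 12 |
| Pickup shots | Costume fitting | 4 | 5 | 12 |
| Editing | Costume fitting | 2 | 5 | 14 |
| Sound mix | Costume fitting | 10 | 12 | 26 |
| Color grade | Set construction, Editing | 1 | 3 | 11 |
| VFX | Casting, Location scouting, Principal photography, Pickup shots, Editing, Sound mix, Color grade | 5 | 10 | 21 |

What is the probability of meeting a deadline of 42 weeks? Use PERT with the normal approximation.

te_Casting = (10 + 4·14 + 18)/6 = 84/6 = 14; σ²_Casting = ((18−10)/6)² = 1.778
te_Location scouting = (6 + 4·9 + 12)/6 = 54/6 = 9; σ²_Location scouting = ((12−6)/6)² = 1.000
te_Set construction = (8 + 4·13 + 18)/6 = 78/6 = 13; σ²_Set construction = ((18−8)/6)² = 2.778
te_Costume fitting = (6 + 4·12 + 18)/6 = 72/6 = 12; σ²_Costume fitting = ((18−6)/6)² = 4.000
te_Principal photography = (2 + 4·7 + 12)/6 = 42/6 = 7; σ²_Principal photography = ((12−2)/6)² = 2.778
te_Pickup shots = (4 + 4·5 + 12)/6 = 36/6 = 6; σ²_Pickup shots = ((12−4)/6)² = 1.778
te_Editing = (2 + 4·5 + 14)/6 = 36/6 = 6; σ²_Editing = ((14−2)/6)² = 4.000
te_Sound mix = (10 + 4·12 + 26)/6 = 84/6 = 14; σ²_Sound mix = ((26−10)/6)² = 7.111
te_Color grade = (1 + 4·3 + 11)/6 = 24/6 = 4; σ²_Color grade = ((11−1)/6)² = 2.778
te_VFX = (5 + 4·10 + 21)/6 = 66/6 = 11; σ²_VFX = ((21−5)/6)² = 7.111

Forward pass:
ES_Casting = 0; EF_Casting = 14
ES_Location scouting = 0; EF_Location scouting = 9
ES_Set construction = 0; EF_Set construction = 13
ES_Costume fitting = 0; EF_Costume fitting = 12
ES_Principal photography = 0; EF_Principal photography = 7
ES_Pickup shots = 12; EF_Pickup shots = 12+6 = 18
ES_Editing = 12; EF_Editing = 12+6 = 18
ES_Sound mix = 12; EF_Sound mix = 12+14 = 26
ES_Color grade = max(EF_Set construction=13, EF_Editing=18) = 18; EF_Color grade = 18+4 = 22
ES_VFX = max(EF_Casting=14, EF_Location scouting=9, EF_Principal photography=7, EF_Pickup shots=18, EF_Editing=18, EF_Sound mix=26, EF_Color grade=22) = 26; EF_VFX = 26+11 = 37
Expected project duration μ = 37 weeks. Critical path: Costume fitting → Sound mix → VFX.

Variance along critical path = 4.000 + 7.111 + 7.111 = 18.222; σ = √18.222 = 4.269 weeks.
Z = (42 − 37) / 4.269 = 1.171
P(T ≤ 42) = Φ(1.171) ≈ 0.879

0.879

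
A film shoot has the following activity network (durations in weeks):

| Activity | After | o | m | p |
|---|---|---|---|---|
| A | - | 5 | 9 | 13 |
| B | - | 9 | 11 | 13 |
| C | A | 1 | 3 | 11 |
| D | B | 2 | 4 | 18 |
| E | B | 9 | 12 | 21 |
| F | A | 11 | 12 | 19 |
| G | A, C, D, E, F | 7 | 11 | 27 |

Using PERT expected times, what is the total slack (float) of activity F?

te_A = (5 + 4·9 + 13)/6 = 54/6 = 9
te_B = (9 + 4·11 + 13)/6 = 66/6 = 11
te_C = (1 + 4·3 + 11)/6 = 24/6 = 4
te_D = (2 + 4·4 + 18)/6 = 36/6 = 6
te_E = (9 + 4·12 + 21)/6 = 78/6 = 13
te_F = (11 + 4·12 + 19)/6 = 78/6 = 13
te_G = (7 + 4·11 + 27)/6 = 78/6 = 13

Forward pass:
ES_A = 0; EF_A = 9
ES_B = 0; EF_B = 11
ES_C = 9; EF_C = 9+4 = 13
ES_D = 11; EF_D = 11+6 = 17
ES_E = 11; EF_E = 11+13 = 24
ES_F = 9; EF_F = 9+13 = 22
ES_G = max(EF_A=9, EF_C=13, EF_D=17, EF_E=24, EF_F=22) = 24; EF_G = 24+13 = 37
Expected project duration μ = 37 weeks. Critical path: B → E → G.

Backward pass:
LF_G = 37; LS_G = 37−13 = 24
LF_F = LS_G = 24; LS_F = 24−13 = 11
LF_E = LS_G = 24; LS_E = 24−13 = 11
LF_D = LS_G = 24; LS_D = 24−6 = 18
LF_C = LS_G = 24; LS_C = 24−4 = 20
LF_B = min(LS_D=18, LS_E=11) = 11; LS_B = 11−11 = 0
LF_A = min(LS_C=20, LS_F=11, LS_G=24) = 11; LS_A = 11−9 = 2
Slack_F = LS_F − ES_F = 11 − 9 = 2

2 weeks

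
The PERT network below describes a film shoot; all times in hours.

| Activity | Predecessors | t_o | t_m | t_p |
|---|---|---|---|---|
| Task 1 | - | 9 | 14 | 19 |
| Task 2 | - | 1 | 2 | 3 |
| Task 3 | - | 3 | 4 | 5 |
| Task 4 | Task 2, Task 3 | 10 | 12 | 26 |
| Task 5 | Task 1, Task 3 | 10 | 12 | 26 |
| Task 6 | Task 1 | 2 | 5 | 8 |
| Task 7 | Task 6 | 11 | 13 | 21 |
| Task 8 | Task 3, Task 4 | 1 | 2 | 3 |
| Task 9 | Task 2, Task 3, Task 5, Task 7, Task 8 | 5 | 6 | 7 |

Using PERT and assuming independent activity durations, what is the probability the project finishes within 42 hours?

0.877

te_Task 1 = (9 + 4·14 + 19)/6 = 84/6 = 14; σ²_Task 1 = ((19−9)/6)² = 2.778
te_Task 2 = (1 + 4·2 + 3)/6 = 12/6 = 2; σ²_Task 2 = ((3−1)/6)² = 0.111
te_Task 3 = (3 + 4·4 + 5)/6 = 24/6 = 4; σ²_Task 3 = ((5−3)/6)² = 0.111
te_Task 4 = (10 + 4·12 + 26)/6 = 84/6 = 14; σ²_Task 4 = ((26−10)/6)² = 7.111
te_Task 5 = (10 + 4·12 + 26)/6 = 84/6 = 14; σ²_Task 5 = ((26−10)/6)² = 7.111
te_Task 6 = (2 + 4·5 + 8)/6 = 30/6 = 5; σ²_Task 6 = ((8−2)/6)² = 1.000
te_Task 7 = (11 + 4·13 + 21)/6 = 84/6 = 14; σ²_Task 7 = ((21−11)/6)² = 2.778
te_Task 8 = (1 + 4·2 + 3)/6 = 12/6 = 2; σ²_Task 8 = ((3−1)/6)² = 0.111
te_Task 9 = (5 + 4·6 + 7)/6 = 36/6 = 6; σ²_Task 9 = ((7−5)/6)² = 0.111

Forward pass:
ES_Task 1 = 0; EF_Task 1 = 14
ES_Task 2 = 0; EF_Task 2 = 2
ES_Task 3 = 0; EF_Task 3 = 4
ES_Task 4 = max(EF_Task 2=2, EF_Task 3=4) = 4; EF_Task 4 = 4+14 = 18
ES_Task 5 = max(EF_Task 1=14, EF_Task 3=4) = 14; EF_Task 5 = 14+14 = 28
ES_Task 6 = 14; EF_Task 6 = 14+5 = 19
ES_Task 7 = 19; EF_Task 7 = 19+14 = 33
ES_Task 8 = max(EF_Task 3=4, EF_Task 4=18) = 18; EF_Task 8 = 18+2 = 20
ES_Task 9 = max(EF_Task 2=2, EF_Task 3=4, EF_Task 5=28, EF_Task 7=33, EF_Task 8=20) = 33; EF_Task 9 = 33+6 = 39
Expected project duration μ = 39 hours. Critical path: Task 1 → Task 6 → Task 7 → Task 9.

Variance along critical path = 2.778 + 1.000 + 2.778 + 0.111 = 6.667; σ = √6.667 = 2.582 hours.
Z = (42 − 39) / 2.582 = 1.162
P(T ≤ 42) = Φ(1.162) ≈ 0.877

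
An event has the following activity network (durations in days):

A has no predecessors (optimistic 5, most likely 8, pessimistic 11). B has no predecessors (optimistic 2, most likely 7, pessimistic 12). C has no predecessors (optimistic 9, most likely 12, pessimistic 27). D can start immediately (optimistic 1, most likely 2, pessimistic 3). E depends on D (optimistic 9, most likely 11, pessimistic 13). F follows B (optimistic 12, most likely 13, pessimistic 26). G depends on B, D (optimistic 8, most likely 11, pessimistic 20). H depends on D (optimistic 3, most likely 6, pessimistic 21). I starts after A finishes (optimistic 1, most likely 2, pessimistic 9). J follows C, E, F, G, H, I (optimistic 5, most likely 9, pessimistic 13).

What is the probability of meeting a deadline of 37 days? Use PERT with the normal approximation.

te_A = (5 + 4·8 + 11)/6 = 48/6 = 8; σ²_A = ((11−5)/6)² = 1.000
te_B = (2 + 4·7 + 12)/6 = 42/6 = 7; σ²_B = ((12−2)/6)² = 2.778
te_C = (9 + 4·12 + 27)/6 = 84/6 = 14; σ²_C = ((27−9)/6)² = 9.000
te_D = (1 + 4·2 + 3)/6 = 12/6 = 2; σ²_D = ((3−1)/6)² = 0.111
te_E = (9 + 4·11 + 13)/6 = 66/6 = 11; σ²_E = ((13−9)/6)² = 0.444
te_F = (12 + 4·13 + 26)/6 = 90/6 = 15; σ²_F = ((26−12)/6)² = 5.444
te_G = (8 + 4·11 + 20)/6 = 72/6 = 12; σ²_G = ((20−8)/6)² = 4.000
te_H = (3 + 4·6 + 21)/6 = 48/6 = 8; σ²_H = ((21−3)/6)² = 9.000
te_I = (1 + 4·2 + 9)/6 = 18/6 = 3; σ²_I = ((9−1)/6)² = 1.778
te_J = (5 + 4·9 + 13)/6 = 54/6 = 9; σ²_J = ((13−5)/6)² = 1.778

Forward pass:
ES_A = 0; EF_A = 8
ES_B = 0; EF_B = 7
ES_C = 0; EF_C = 14
ES_D = 0; EF_D = 2
ES_E = 2; EF_E = 2+11 = 13
ES_F = 7; EF_F = 7+15 = 22
ES_G = max(EF_B=7, EF_D=2) = 7; EF_G = 7+12 = 19
ES_H = 2; EF_H = 2+8 = 10
ES_I = 8; EF_I = 8+3 = 11
ES_J = max(EF_C=14, EF_E=13, EF_F=22, EF_G=19, EF_H=10, EF_I=11) = 22; EF_J = 22+9 = 31
Expected project duration μ = 31 days. Critical path: B → F → J.

Variance along critical path = 2.778 + 5.444 + 1.778 = 10.000; σ = √10.000 = 3.162 days.
Z = (37 − 31) / 3.162 = 1.897
P(T ≤ 37) = Φ(1.897) ≈ 0.971

0.971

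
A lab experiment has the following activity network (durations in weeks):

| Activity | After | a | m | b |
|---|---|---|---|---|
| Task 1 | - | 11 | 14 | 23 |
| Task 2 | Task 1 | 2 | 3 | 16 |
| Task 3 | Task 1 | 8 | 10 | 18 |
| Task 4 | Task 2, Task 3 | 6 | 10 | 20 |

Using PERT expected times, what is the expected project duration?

te_Task 1 = (11 + 4·14 + 23)/6 = 90/6 = 15
te_Task 2 = (2 + 4·3 + 16)/6 = 30/6 = 5
te_Task 3 = (8 + 4·10 + 18)/6 = 66/6 = 11
te_Task 4 = (6 + 4·10 + 20)/6 = 66/6 = 11

Forward pass:
ES_Task 1 = 0; EF_Task 1 = 15
ES_Task 2 = 15; EF_Task 2 = 15+5 = 20
ES_Task 3 = 15; EF_Task 3 = 15+11 = 26
ES_Task 4 = max(EF_Task 2=20, EF_Task 3=26) = 26; EF_Task 4 = 26+11 = 37
Expected project duration μ = 37 weeks. Critical path: Task 1 → Task 3 → Task 4.

37 weeks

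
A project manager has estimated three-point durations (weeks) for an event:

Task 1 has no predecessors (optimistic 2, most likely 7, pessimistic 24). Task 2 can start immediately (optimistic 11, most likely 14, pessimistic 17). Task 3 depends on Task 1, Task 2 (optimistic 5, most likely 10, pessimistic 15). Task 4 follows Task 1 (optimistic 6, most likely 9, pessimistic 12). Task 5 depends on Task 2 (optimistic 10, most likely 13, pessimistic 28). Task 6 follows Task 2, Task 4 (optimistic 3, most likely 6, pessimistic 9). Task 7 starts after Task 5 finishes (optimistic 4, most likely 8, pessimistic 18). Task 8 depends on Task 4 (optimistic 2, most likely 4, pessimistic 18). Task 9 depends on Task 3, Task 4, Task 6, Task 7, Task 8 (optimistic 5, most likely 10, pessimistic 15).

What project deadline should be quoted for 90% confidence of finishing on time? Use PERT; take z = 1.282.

te_Task 1 = (2 + 4·7 + 24)/6 = 54/6 = 9; σ²_Task 1 = ((24−2)/6)² = 13.444
te_Task 2 = (11 + 4·14 + 17)/6 = 84/6 = 14; σ²_Task 2 = ((17−11)/6)² = 1.000
te_Task 3 = (5 + 4·10 + 15)/6 = 60/6 = 10; σ²_Task 3 = ((15−5)/6)² = 2.778
te_Task 4 = (6 + 4·9 + 12)/6 = 54/6 = 9; σ²_Task 4 = ((12−6)/6)² = 1.000
te_Task 5 = (10 + 4·13 + 28)/6 = 90/6 = 15; σ²_Task 5 = ((28−10)/6)² = 9.000
te_Task 6 = (3 + 4·6 + 9)/6 = 36/6 = 6; σ²_Task 6 = ((9−3)/6)² = 1.000
te_Task 7 = (4 + 4·8 + 18)/6 = 54/6 = 9; σ²_Task 7 = ((18−4)/6)² = 5.444
te_Task 8 = (2 + 4·4 + 18)/6 = 36/6 = 6; σ²_Task 8 = ((18−2)/6)² = 7.111
te_Task 9 = (5 + 4·10 + 15)/6 = 60/6 = 10; σ²_Task 9 = ((15−5)/6)² = 2.778

Forward pass:
ES_Task 1 = 0; EF_Task 1 = 9
ES_Task 2 = 0; EF_Task 2 = 14
ES_Task 3 = max(EF_Task 1=9, EF_Task 2=14) = 14; EF_Task 3 = 14+10 = 24
ES_Task 4 = 9; EF_Task 4 = 9+9 = 18
ES_Task 5 = 14; EF_Task 5 = 14+15 = 29
ES_Task 6 = max(EF_Task 2=14, EF_Task 4=18) = 18; EF_Task 6 = 18+6 = 24
ES_Task 7 = 29; EF_Task 7 = 29+9 = 38
ES_Task 8 = 18; EF_Task 8 = 18+6 = 24
ES_Task 9 = max(EF_Task 3=24, EF_Task 4=18, EF_Task 6=24, EF_Task 7=38, EF_Task 8=24) = 38; EF_Task 9 = 38+10 = 48
Expected project duration μ = 48 weeks. Critical path: Task 2 → Task 5 → Task 7 → Task 9.

Variance along critical path = 1.000 + 9.000 + 5.444 + 2.778 = 18.222; σ = 4.269 weeks.
D = μ + z·σ = 48 + 1.282·4.269 = 53.5 weeks

53.5 weeks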